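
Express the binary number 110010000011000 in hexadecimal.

Group into 4-bit nibbles from right:
  0110 = 6
  0100 = 4
  0001 = 1
  1000 = 8
Result: 6418



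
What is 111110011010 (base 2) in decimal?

Sum of powers of 2 for each 1-bit:
2^1 + 2^3 + 2^4 + 2^7 + 2^8 + 2^9 + 2^10 + 2^11
= 2 + 8 + 16 + 128 + 256 + 512 + 1024 + 2048
= 3994



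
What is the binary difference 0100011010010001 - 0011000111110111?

Method 1 - Direct subtraction (column by column from the right: bit − bit − borrow-in; if negative, add 2 and borrow 1 from the next column):
borrow: 0110001111111100
        0100011010010001
-       0011000111110111
------------------------
        0001010010011010

Method 2 - Add two's complement:
Two's complement of 0011000111110111: invert → 1100111000001000, add 1 → 1100111000001001
  0100011010010001
+ 1100111000001001
------------------
 10001010010011010  (end carry out of the top bit = 1)
Discarding the end carry: 0001010010011010
Decimal check:
  0100011010010001 = 16384 + 1024 + 512 + 128 + 16 + 1 = 18065
  0011000111110111 = 8192 + 4096 + 256 + 128 + 64 + 32 + 16 + 4 + 2 + 1 = 12791
  18065 - 12791 = 5274, and 0001010010011010 = 4096 + 1024 + 128 + 16 + 8 + 2 = 5274 ✓



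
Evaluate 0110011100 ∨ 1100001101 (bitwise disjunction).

OR: 1 when either bit is 1
  0110011100
| 1100001101
------------
  1110011101
Decimal: 412 | 781 = 925



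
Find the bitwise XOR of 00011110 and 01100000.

XOR: 1 when bits differ
  00011110
^ 01100000
----------
  01111110
Decimal: 30 ^ 96 = 126



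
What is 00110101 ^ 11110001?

XOR: 1 when bits differ
  00110101
^ 11110001
----------
  11000100
Decimal: 53 ^ 241 = 196



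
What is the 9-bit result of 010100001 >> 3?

Original: 010100001 (decimal 161)
Shift right by 3 positions
Drop the 3 low bits; fill with zeros on the left
Result: 000010100 (decimal 20)
Equivalent: 161 >> 3 = 161 ÷ 2^3 = 20



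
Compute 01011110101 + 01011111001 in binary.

Add column by column from the right: bit + bit + carry-in; write the sum mod 2, carry 1 when the sum is 2 or 3.
carry:  10111100010
        01011110101
+       01011111001
-------------------
       010111101110
(the carry out of the leftmost column, 0, becomes the leading bit)
Decimal check:
  01011110101 = 512 + 128 + 64 + 32 + 16 + 4 + 1 = 757
  01011111001 = 512 + 128 + 64 + 32 + 16 + 8 + 1 = 761
  757 + 761 = 1518, and 010111101110 = 1024 + 256 + 128 + 64 + 32 + 8 + 4 + 2 = 1518 ✓



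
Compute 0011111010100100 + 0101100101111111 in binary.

Add column by column from the right: bit + bit + carry-in; write the sum mod 2, carry 1 when the sum is 2 or 3.
carry:  1111111111111000
        0011111010100100
+       0101100101111111
------------------------
       01001100000100011
(the carry out of the leftmost column, 0, becomes the leading bit)
Decimal check:
  0011111010100100 = 8192 + 4096 + 2048 + 1024 + 512 + 128 + 32 + 4 = 16036
  0101100101111111 = 16384 + 4096 + 2048 + 256 + 64 + 32 + 16 + 8 + 4 + 2 + 1 = 22911
  16036 + 22911 = 38947, and 01001100000100011 = 32768 + 4096 + 2048 + 32 + 2 + 1 = 38947 ✓



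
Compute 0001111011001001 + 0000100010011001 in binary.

Add column by column from the right: bit + bit + carry-in; write the sum mod 2, carry 1 when the sum is 2 or 3.
carry:  0011000100110010
        0001111011001001
+       0000100010011001
------------------------
       00010011101100010
(the carry out of the leftmost column, 0, becomes the leading bit)
Decimal check:
  0001111011001001 = 4096 + 2048 + 1024 + 512 + 128 + 64 + 8 + 1 = 7881
  0000100010011001 = 2048 + 128 + 16 + 8 + 1 = 2201
  7881 + 2201 = 10082, and 00010011101100010 = 8192 + 1024 + 512 + 256 + 64 + 32 + 2 = 10082 ✓



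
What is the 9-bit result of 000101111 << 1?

Original: 000101111 (decimal 47)
Shift left by 1 position
Append 1 zero on the right
Result: 001011110 (decimal 94)
Equivalent: 47 << 1 = 47 × 2^1 = 94



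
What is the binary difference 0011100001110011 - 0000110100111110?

Method 1 - Direct subtraction (column by column from the right: bit − bit − borrow-in; if negative, add 2 and borrow 1 from the next column):
borrow: 0001111001111000
        0011100001110011
-       0000110100111110
------------------------
        0010101100110101

Method 2 - Add two's complement:
Two's complement of 0000110100111110: invert → 1111001011000001, add 1 → 1111001011000010
  0011100001110011
+ 1111001011000010
------------------
 10010101100110101  (end carry out of the top bit = 1)
Discarding the end carry: 0010101100110101
Decimal check:
  0011100001110011 = 8192 + 4096 + 2048 + 64 + 32 + 16 + 2 + 1 = 14451
  0000110100111110 = 2048 + 1024 + 256 + 32 + 16 + 8 + 4 + 2 = 3390
  14451 - 3390 = 11061, and 0010101100110101 = 8192 + 2048 + 512 + 256 + 32 + 16 + 4 + 1 = 11061 ✓



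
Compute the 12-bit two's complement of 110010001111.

Original (sign bit 1, negative): 110010001111
Step 1 - Invert all bits: 001101110000
Step 2 - Add 1: 001101110001
Verification: 110010001111 + 001101110001 = 1000000000000; discarding the end carry (carry out of the top bit) leaves the 12-bit value 000000000000, as required for x + (-x)



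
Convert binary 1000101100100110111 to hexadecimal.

Group into 4-bit nibbles from right:
  0100 = 4
  0101 = 5
  1001 = 9
  0011 = 3
  0111 = 7
Result: 45937



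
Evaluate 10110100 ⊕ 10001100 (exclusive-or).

XOR: 1 when bits differ
  10110100
^ 10001100
----------
  00111000
Decimal: 180 ^ 140 = 56



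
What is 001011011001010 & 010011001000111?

AND: 1 only when both bits are 1
  001011011001010
& 010011001000111
-----------------
  000011001000010
Decimal: 5834 & 9799 = 1602



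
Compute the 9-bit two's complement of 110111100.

Original (sign bit 1, negative): 110111100
Step 1 - Invert all bits: 001000011
Step 2 - Add 1: 001000100
Verification: 110111100 + 001000100 = 1000000000; discarding the end carry (carry out of the top bit) leaves the 9-bit value 000000000, as required for x + (-x)



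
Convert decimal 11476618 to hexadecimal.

Using repeated division by 16 (digits 10–15 are A–F):
11476618 ÷ 16 = 717288 remainder 10 (A)
717288 ÷ 16 = 44830 remainder 8
44830 ÷ 16 = 2801 remainder 14 (E)
2801 ÷ 16 = 175 remainder 1
175 ÷ 16 = 10 remainder 15 (F)
10 ÷ 16 = 0 remainder 10 (A)
Reading remainders bottom to top: AF1E8A



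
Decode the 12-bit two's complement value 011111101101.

Binary: 011111101101
Sign bit: 0 (non-negative)
Read directly as an unsigned value:
011111101101 = 1024 + 512 + 256 + 128 + 64 + 32 + 8 + 4 + 1 = 2029
Value: 2029



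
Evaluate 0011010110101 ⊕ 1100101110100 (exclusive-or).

XOR: 1 when bits differ
  0011010110101
^ 1100101110100
---------------
  1111111000001
Decimal: 1717 ^ 6516 = 8129



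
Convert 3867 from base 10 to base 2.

Using repeated division by 2:
3867 ÷ 2 = 1933 remainder 1
1933 ÷ 2 = 966 remainder 1
966 ÷ 2 = 483 remainder 0
483 ÷ 2 = 241 remainder 1
241 ÷ 2 = 120 remainder 1
120 ÷ 2 = 60 remainder 0
60 ÷ 2 = 30 remainder 0
30 ÷ 2 = 15 remainder 0
15 ÷ 2 = 7 remainder 1
7 ÷ 2 = 3 remainder 1
3 ÷ 2 = 1 remainder 1
1 ÷ 2 = 0 remainder 1
Reading remainders bottom to top: 111100011011



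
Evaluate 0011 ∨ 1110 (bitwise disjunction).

OR: 1 when either bit is 1
  0011
| 1110
------
  1111
Decimal: 3 | 14 = 15



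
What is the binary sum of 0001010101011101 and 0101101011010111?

Add column by column from the right: bit + bit + carry-in; write the sum mod 2, carry 1 when the sum is 2 or 3.
carry:  0011111110111110
        0001010101011101
+       0101101011010111
------------------------
       00111000000110100
(the carry out of the leftmost column, 0, becomes the leading bit)
Decimal check:
  0001010101011101 = 4096 + 1024 + 256 + 64 + 16 + 8 + 4 + 1 = 5469
  0101101011010111 = 16384 + 4096 + 2048 + 512 + 128 + 64 + 16 + 4 + 2 + 1 = 23255
  5469 + 23255 = 28724, and 00111000000110100 = 16384 + 8192 + 4096 + 32 + 16 + 4 = 28724 ✓



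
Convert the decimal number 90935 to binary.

Using repeated division by 2:
90935 ÷ 2 = 45467 remainder 1
45467 ÷ 2 = 22733 remainder 1
22733 ÷ 2 = 11366 remainder 1
11366 ÷ 2 = 5683 remainder 0
5683 ÷ 2 = 2841 remainder 1
2841 ÷ 2 = 1420 remainder 1
1420 ÷ 2 = 710 remainder 0
710 ÷ 2 = 355 remainder 0
355 ÷ 2 = 177 remainder 1
177 ÷ 2 = 88 remainder 1
88 ÷ 2 = 44 remainder 0
44 ÷ 2 = 22 remainder 0
22 ÷ 2 = 11 remainder 0
11 ÷ 2 = 5 remainder 1
5 ÷ 2 = 2 remainder 1
2 ÷ 2 = 1 remainder 0
1 ÷ 2 = 0 remainder 1
Reading remainders bottom to top: 10110001100110111



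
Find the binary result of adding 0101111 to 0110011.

Add column by column from the right: bit + bit + carry-in; write the sum mod 2, carry 1 when the sum is 2 or 3.
carry:  1111110
        0101111
+       0110011
---------------
       01100010
(the carry out of the leftmost column, 0, becomes the leading bit)
Decimal check:
  0101111 = 32 + 8 + 4 + 2 + 1 = 47
  0110011 = 32 + 16 + 2 + 1 = 51
  47 + 51 = 98, and 01100010 = 64 + 32 + 2 = 98 ✓



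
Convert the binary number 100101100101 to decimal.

Sum of powers of 2 for each 1-bit:
2^0 + 2^2 + 2^5 + 2^6 + 2^8 + 2^11
= 1 + 4 + 32 + 64 + 256 + 2048
= 2405



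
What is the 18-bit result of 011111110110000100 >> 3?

Original: 011111110110000100 (decimal 130436)
Shift right by 3 positions
Drop the 3 low bits; fill with zeros on the left
Result: 000011111110110000 (decimal 16304)
Equivalent: 130436 >> 3 = 130436 ÷ 2^3 = 16304



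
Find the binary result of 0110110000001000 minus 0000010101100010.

Method 1 - Direct subtraction (column by column from the right: bit − bit − borrow-in; if negative, add 2 and borrow 1 from the next column):
borrow: 0000111111001100
        0110110000001000
-       0000010101100010
------------------------
        0110011010100110

Method 2 - Add two's complement:
Two's complement of 0000010101100010: invert → 1111101010011101, add 1 → 1111101010011110
  0110110000001000
+ 1111101010011110
------------------
 10110011010100110  (end carry out of the top bit = 1)
Discarding the end carry: 0110011010100110
Decimal check:
  0110110000001000 = 16384 + 8192 + 2048 + 1024 + 8 = 27656
  0000010101100010 = 1024 + 256 + 64 + 32 + 2 = 1378
  27656 - 1378 = 26278, and 0110011010100110 = 16384 + 8192 + 1024 + 512 + 128 + 32 + 4 + 2 = 26278 ✓



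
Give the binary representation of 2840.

Using repeated division by 2:
2840 ÷ 2 = 1420 remainder 0
1420 ÷ 2 = 710 remainder 0
710 ÷ 2 = 355 remainder 0
355 ÷ 2 = 177 remainder 1
177 ÷ 2 = 88 remainder 1
88 ÷ 2 = 44 remainder 0
44 ÷ 2 = 22 remainder 0
22 ÷ 2 = 11 remainder 0
11 ÷ 2 = 5 remainder 1
5 ÷ 2 = 2 remainder 1
2 ÷ 2 = 1 remainder 0
1 ÷ 2 = 0 remainder 1
Reading remainders bottom to top: 101100011000



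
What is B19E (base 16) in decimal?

Expand by place value (powers of 16):
Digit values: B = 11, E = 14
B19E = 11 × 16^3 + 1 × 16^2 + 9 × 16^1 + 14 × 16^0
= 11 × 4096 + 1 × 256 + 9 × 16 + 14 × 1
= 45056 + 256 + 144 + 14
= 45470



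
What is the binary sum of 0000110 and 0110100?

Add column by column from the right: bit + bit + carry-in; write the sum mod 2, carry 1 when the sum is 2 or 3.
carry:  0001000
        0000110
+       0110100
---------------
       00111010
(the carry out of the leftmost column, 0, becomes the leading bit)
Decimal check:
  0000110 = 4 + 2 = 6
  0110100 = 32 + 16 + 4 = 52
  6 + 52 = 58, and 00111010 = 32 + 16 + 8 + 2 = 58 ✓



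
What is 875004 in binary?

Using repeated division by 2:
875004 ÷ 2 = 437502 remainder 0
437502 ÷ 2 = 218751 remainder 0
218751 ÷ 2 = 109375 remainder 1
109375 ÷ 2 = 54687 remainder 1
54687 ÷ 2 = 27343 remainder 1
27343 ÷ 2 = 13671 remainder 1
13671 ÷ 2 = 6835 remainder 1
6835 ÷ 2 = 3417 remainder 1
3417 ÷ 2 = 1708 remainder 1
1708 ÷ 2 = 854 remainder 0
854 ÷ 2 = 427 remainder 0
427 ÷ 2 = 213 remainder 1
213 ÷ 2 = 106 remainder 1
106 ÷ 2 = 53 remainder 0
53 ÷ 2 = 26 remainder 1
26 ÷ 2 = 13 remainder 0
13 ÷ 2 = 6 remainder 1
6 ÷ 2 = 3 remainder 0
3 ÷ 2 = 1 remainder 1
1 ÷ 2 = 0 remainder 1
Reading remainders bottom to top: 11010101100111111100



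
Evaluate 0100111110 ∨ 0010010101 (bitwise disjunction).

OR: 1 when either bit is 1
  0100111110
| 0010010101
------------
  0110111111
Decimal: 318 | 149 = 447



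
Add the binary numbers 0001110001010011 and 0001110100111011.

Add column by column from the right: bit + bit + carry-in; write the sum mod 2, carry 1 when the sum is 2 or 3.
carry:  0011100011100110
        0001110001010011
+       0001110100111011
------------------------
       00011100110001110
(the carry out of the leftmost column, 0, becomes the leading bit)
Decimal check:
  0001110001010011 = 4096 + 2048 + 1024 + 64 + 16 + 2 + 1 = 7251
  0001110100111011 = 4096 + 2048 + 1024 + 256 + 32 + 16 + 8 + 2 + 1 = 7483
  7251 + 7483 = 14734, and 00011100110001110 = 8192 + 4096 + 2048 + 256 + 128 + 8 + 4 + 2 = 14734 ✓



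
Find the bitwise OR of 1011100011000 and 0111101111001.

OR: 1 when either bit is 1
  1011100011000
| 0111101111001
---------------
  1111101111001
Decimal: 5912 | 3961 = 8057



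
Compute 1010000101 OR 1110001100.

OR: 1 when either bit is 1
  1010000101
| 1110001100
------------
  1110001101
Decimal: 645 | 908 = 909



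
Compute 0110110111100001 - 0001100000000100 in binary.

Method 1 - Direct subtraction (column by column from the right: bit − bit − borrow-in; if negative, add 2 and borrow 1 from the next column):
borrow: 0010000000111000
        0110110111100001
-       0001100000000100
------------------------
        0101010111011101

Method 2 - Add two's complement:
Two's complement of 0001100000000100: invert → 1110011111111011, add 1 → 1110011111111100
  0110110111100001
+ 1110011111111100
------------------
 10101010111011101  (end carry out of the top bit = 1)
Discarding the end carry: 0101010111011101
Decimal check:
  0110110111100001 = 16384 + 8192 + 2048 + 1024 + 256 + 128 + 64 + 32 + 1 = 28129
  0001100000000100 = 4096 + 2048 + 4 = 6148
  28129 - 6148 = 21981, and 0101010111011101 = 16384 + 4096 + 1024 + 256 + 128 + 64 + 16 + 8 + 4 + 1 = 21981 ✓



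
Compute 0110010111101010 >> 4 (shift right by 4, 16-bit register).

Original: 0110010111101010 (decimal 26090)
Shift right by 4 positions
Drop the 4 low bits; fill with zeros on the left
Result: 0000011001011110 (decimal 1630)
Equivalent: 26090 >> 4 = 26090 ÷ 2^4 = 1630



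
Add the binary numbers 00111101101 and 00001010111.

Add column by column from the right: bit + bit + carry-in; write the sum mod 2, carry 1 when the sum is 2 or 3.
carry:  01111111110
        00111101101
+       00001010111
-------------------
       001001000100
(the carry out of the leftmost column, 0, becomes the leading bit)
Decimal check:
  00111101101 = 256 + 128 + 64 + 32 + 8 + 4 + 1 = 493
  00001010111 = 64 + 16 + 4 + 2 + 1 = 87
  493 + 87 = 580, and 001001000100 = 512 + 64 + 4 = 580 ✓



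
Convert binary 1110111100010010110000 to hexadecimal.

Group into 4-bit nibbles from right:
  0011 = 3
  1011 = B
  1100 = C
  0100 = 4
  1011 = B
  0000 = 0
Result: 3BC4B0



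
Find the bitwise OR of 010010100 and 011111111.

OR: 1 when either bit is 1
  010010100
| 011111111
-----------
  011111111
Decimal: 148 | 255 = 255



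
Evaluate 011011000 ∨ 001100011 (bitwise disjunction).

OR: 1 when either bit is 1
  011011000
| 001100011
-----------
  011111011
Decimal: 216 | 99 = 251



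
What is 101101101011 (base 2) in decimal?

Sum of powers of 2 for each 1-bit:
2^0 + 2^1 + 2^3 + 2^5 + 2^6 + 2^8 + 2^9 + 2^11
= 1 + 2 + 8 + 32 + 64 + 256 + 512 + 2048
= 2923



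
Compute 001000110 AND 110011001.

AND: 1 only when both bits are 1
  001000110
& 110011001
-----------
  000000000
Decimal: 70 & 409 = 0



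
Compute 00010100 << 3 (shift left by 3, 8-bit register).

Original: 00010100 (decimal 20)
Shift left by 3 positions
Append 3 zeros on the right
Result: 10100000 (decimal 160)
Equivalent: 20 << 3 = 20 × 2^3 = 160



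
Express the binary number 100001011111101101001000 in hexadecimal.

Group into 4-bit nibbles from right:
  1000 = 8
  0101 = 5
  1111 = F
  1011 = B
  0100 = 4
  1000 = 8
Result: 85FB48



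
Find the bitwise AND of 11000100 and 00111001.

AND: 1 only when both bits are 1
  11000100
& 00111001
----------
  00000000
Decimal: 196 & 57 = 0



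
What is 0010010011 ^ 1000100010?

XOR: 1 when bits differ
  0010010011
^ 1000100010
------------
  1010110001
Decimal: 147 ^ 546 = 689



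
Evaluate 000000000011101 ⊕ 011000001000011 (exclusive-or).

XOR: 1 when bits differ
  000000000011101
^ 011000001000011
-----------------
  011000001011110
Decimal: 29 ^ 12355 = 12382



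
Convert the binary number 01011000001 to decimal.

Sum of powers of 2 for each 1-bit:
2^0 + 2^6 + 2^7 + 2^9
= 1 + 64 + 128 + 512
= 705



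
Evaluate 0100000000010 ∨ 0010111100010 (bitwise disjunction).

OR: 1 when either bit is 1
  0100000000010
| 0010111100010
---------------
  0110111100010
Decimal: 2050 | 1506 = 3554



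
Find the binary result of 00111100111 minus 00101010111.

Method 1 - Direct subtraction (column by column from the right: bit − bit − borrow-in; if negative, add 2 and borrow 1 from the next column):
borrow: 00000100000
        00111100111
-       00101010111
-------------------
        00010010000

Method 2 - Add two's complement:
Two's complement of 00101010111: invert → 11010101000, add 1 → 11010101001
  00111100111
+ 11010101001
-------------
 100010010000  (end carry out of the top bit = 1)
Discarding the end carry: 00010010000
Decimal check:
  00111100111 = 256 + 128 + 64 + 32 + 4 + 2 + 1 = 487
  00101010111 = 256 + 64 + 16 + 4 + 2 + 1 = 343
  487 - 343 = 144, and 00010010000 = 128 + 16 = 144 ✓



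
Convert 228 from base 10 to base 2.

Using repeated division by 2:
228 ÷ 2 = 114 remainder 0
114 ÷ 2 = 57 remainder 0
57 ÷ 2 = 28 remainder 1
28 ÷ 2 = 14 remainder 0
14 ÷ 2 = 7 remainder 0
7 ÷ 2 = 3 remainder 1
3 ÷ 2 = 1 remainder 1
1 ÷ 2 = 0 remainder 1
Reading remainders bottom to top: 11100100



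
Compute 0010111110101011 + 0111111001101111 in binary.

Add column by column from the right: bit + bit + carry-in; write the sum mod 2, carry 1 when the sum is 2 or 3.
carry:  1111111111011110
        0010111110101011
+       0111111001101111
------------------------
       01010111000011010
(the carry out of the leftmost column, 0, becomes the leading bit)
Decimal check:
  0010111110101011 = 8192 + 2048 + 1024 + 512 + 256 + 128 + 32 + 8 + 2 + 1 = 12203
  0111111001101111 = 16384 + 8192 + 4096 + 2048 + 1024 + 512 + 64 + 32 + 8 + 4 + 2 + 1 = 32367
  12203 + 32367 = 44570, and 01010111000011010 = 32768 + 8192 + 2048 + 1024 + 512 + 16 + 8 + 2 = 44570 ✓



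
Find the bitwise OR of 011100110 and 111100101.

OR: 1 when either bit is 1
  011100110
| 111100101
-----------
  111100111
Decimal: 230 | 485 = 487



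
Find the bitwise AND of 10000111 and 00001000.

AND: 1 only when both bits are 1
  10000111
& 00001000
----------
  00000000
Decimal: 135 & 8 = 0



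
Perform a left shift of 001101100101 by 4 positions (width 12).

Original: 001101100101 (decimal 869)
Shift left by 4 positions
Append 4 zeros on the right and drop the 4 high bits that overflow the 12-bit width
Result: 011001010000 (decimal 1616)
Equivalent: 869 << 4 = 869 × 2^4 = 13904, truncated to 12 bits = 1616



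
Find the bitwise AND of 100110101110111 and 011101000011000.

AND: 1 only when both bits are 1
  100110101110111
& 011101000011000
-----------------
  000100000010000
Decimal: 19831 & 14872 = 2064



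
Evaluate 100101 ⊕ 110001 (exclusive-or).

XOR: 1 when bits differ
  100101
^ 110001
--------
  010100
Decimal: 37 ^ 49 = 20



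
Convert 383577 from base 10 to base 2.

Using repeated division by 2:
383577 ÷ 2 = 191788 remainder 1
191788 ÷ 2 = 95894 remainder 0
95894 ÷ 2 = 47947 remainder 0
47947 ÷ 2 = 23973 remainder 1
23973 ÷ 2 = 11986 remainder 1
11986 ÷ 2 = 5993 remainder 0
5993 ÷ 2 = 2996 remainder 1
2996 ÷ 2 = 1498 remainder 0
1498 ÷ 2 = 749 remainder 0
749 ÷ 2 = 374 remainder 1
374 ÷ 2 = 187 remainder 0
187 ÷ 2 = 93 remainder 1
93 ÷ 2 = 46 remainder 1
46 ÷ 2 = 23 remainder 0
23 ÷ 2 = 11 remainder 1
11 ÷ 2 = 5 remainder 1
5 ÷ 2 = 2 remainder 1
2 ÷ 2 = 1 remainder 0
1 ÷ 2 = 0 remainder 1
Reading remainders bottom to top: 1011101101001011001



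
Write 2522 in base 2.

Using repeated division by 2:
2522 ÷ 2 = 1261 remainder 0
1261 ÷ 2 = 630 remainder 1
630 ÷ 2 = 315 remainder 0
315 ÷ 2 = 157 remainder 1
157 ÷ 2 = 78 remainder 1
78 ÷ 2 = 39 remainder 0
39 ÷ 2 = 19 remainder 1
19 ÷ 2 = 9 remainder 1
9 ÷ 2 = 4 remainder 1
4 ÷ 2 = 2 remainder 0
2 ÷ 2 = 1 remainder 0
1 ÷ 2 = 0 remainder 1
Reading remainders bottom to top: 100111011010



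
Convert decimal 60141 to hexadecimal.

Using repeated division by 16 (digits 10–15 are A–F):
60141 ÷ 16 = 3758 remainder 13 (D)
3758 ÷ 16 = 234 remainder 14 (E)
234 ÷ 16 = 14 remainder 10 (A)
14 ÷ 16 = 0 remainder 14 (E)
Reading remainders bottom to top: EAED



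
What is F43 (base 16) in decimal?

Expand by place value (powers of 16):
Digit values: F = 15
F43 = 15 × 16^2 + 4 × 16^1 + 3 × 16^0
= 15 × 256 + 4 × 16 + 3 × 1
= 3840 + 64 + 3
= 3907



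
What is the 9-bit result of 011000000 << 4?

Original: 011000000 (decimal 192)
Shift left by 4 positions
Append 4 zeros on the right and drop the 4 high bits that overflow the 9-bit width
Result: 000000000 (decimal 0)
Equivalent: 192 << 4 = 192 × 2^4 = 3072, truncated to 9 bits = 0



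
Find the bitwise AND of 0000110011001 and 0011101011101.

AND: 1 only when both bits are 1
  0000110011001
& 0011101011101
---------------
  0000100011001
Decimal: 409 & 1885 = 281



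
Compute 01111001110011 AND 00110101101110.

AND: 1 only when both bits are 1
  01111001110011
& 00110101101110
----------------
  00110001100010
Decimal: 7795 & 3438 = 3170



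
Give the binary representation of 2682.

Using repeated division by 2:
2682 ÷ 2 = 1341 remainder 0
1341 ÷ 2 = 670 remainder 1
670 ÷ 2 = 335 remainder 0
335 ÷ 2 = 167 remainder 1
167 ÷ 2 = 83 remainder 1
83 ÷ 2 = 41 remainder 1
41 ÷ 2 = 20 remainder 1
20 ÷ 2 = 10 remainder 0
10 ÷ 2 = 5 remainder 0
5 ÷ 2 = 2 remainder 1
2 ÷ 2 = 1 remainder 0
1 ÷ 2 = 0 remainder 1
Reading remainders bottom to top: 101001111010



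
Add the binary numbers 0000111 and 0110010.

Add column by column from the right: bit + bit + carry-in; write the sum mod 2, carry 1 when the sum is 2 or 3.
carry:  0001100
        0000111
+       0110010
---------------
       00111001
(the carry out of the leftmost column, 0, becomes the leading bit)
Decimal check:
  0000111 = 4 + 2 + 1 = 7
  0110010 = 32 + 16 + 2 = 50
  7 + 50 = 57, and 00111001 = 32 + 16 + 8 + 1 = 57 ✓



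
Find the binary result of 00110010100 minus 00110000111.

Method 1 - Direct subtraction (column by column from the right: bit − bit − borrow-in; if negative, add 2 and borrow 1 from the next column):
borrow: 00000011110
        00110010100
-       00110000111
-------------------
        00000001101

Method 2 - Add two's complement:
Two's complement of 00110000111: invert → 11001111000, add 1 → 11001111001
  00110010100
+ 11001111001
-------------
 100000001101  (end carry out of the top bit = 1)
Discarding the end carry: 00000001101
Decimal check:
  00110010100 = 256 + 128 + 16 + 4 = 404
  00110000111 = 256 + 128 + 4 + 2 + 1 = 391
  404 - 391 = 13, and 00000001101 = 8 + 4 + 1 = 13 ✓



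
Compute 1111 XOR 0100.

XOR: 1 when bits differ
  1111
^ 0100
------
  1011
Decimal: 15 ^ 4 = 11



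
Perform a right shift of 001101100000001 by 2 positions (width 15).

Original: 001101100000001 (decimal 6913)
Shift right by 2 positions
Drop the 2 low bits; fill with zeros on the left
Result: 000011011000000 (decimal 1728)
Equivalent: 6913 >> 2 = 6913 ÷ 2^2 = 1728



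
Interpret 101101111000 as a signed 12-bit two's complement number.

Binary: 101101111000
Sign bit: 1 (negative)
Invert: 010010000111
Add 1:  010010001000
Magnitude: 010010001000 = 1024 + 128 + 8 = 1160
Value: -1160



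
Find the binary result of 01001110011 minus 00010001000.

Method 1 - Direct subtraction (column by column from the right: bit − bit − borrow-in; if negative, add 2 and borrow 1 from the next column):
borrow: 01100010000
        01001110011
-       00010001000
-------------------
        00111101011

Method 2 - Add two's complement:
Two's complement of 00010001000: invert → 11101110111, add 1 → 11101111000
  01001110011
+ 11101111000
-------------
 100111101011  (end carry out of the top bit = 1)
Discarding the end carry: 00111101011
Decimal check:
  01001110011 = 512 + 64 + 32 + 16 + 2 + 1 = 627
  00010001000 = 128 + 8 = 136
  627 - 136 = 491, and 00111101011 = 256 + 128 + 64 + 32 + 8 + 2 + 1 = 491 ✓



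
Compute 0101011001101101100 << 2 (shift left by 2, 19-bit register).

Original: 0101011001101101100 (decimal 177004)
Shift left by 2 positions
Append 2 zeros on the right and drop the 2 high bits that overflow the 19-bit width
Result: 0101100110110110000 (decimal 183728)
Equivalent: 177004 << 2 = 177004 × 2^2 = 708016, truncated to 19 bits = 183728



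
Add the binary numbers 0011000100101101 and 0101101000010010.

Add column by column from the right: bit + bit + carry-in; write the sum mod 2, carry 1 when the sum is 2 or 3.
carry:  1110000000000000
        0011000100101101
+       0101101000010010
------------------------
       01000101100111111
(the carry out of the leftmost column, 0, becomes the leading bit)
Decimal check:
  0011000100101101 = 8192 + 4096 + 256 + 32 + 8 + 4 + 1 = 12589
  0101101000010010 = 16384 + 4096 + 2048 + 512 + 16 + 2 = 23058
  12589 + 23058 = 35647, and 01000101100111111 = 32768 + 2048 + 512 + 256 + 32 + 16 + 8 + 4 + 2 + 1 = 35647 ✓



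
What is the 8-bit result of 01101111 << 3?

Original: 01101111 (decimal 111)
Shift left by 3 positions
Append 3 zeros on the right and drop the 3 high bits that overflow the 8-bit width
Result: 01111000 (decimal 120)
Equivalent: 111 << 3 = 111 × 2^3 = 888, truncated to 8 bits = 120



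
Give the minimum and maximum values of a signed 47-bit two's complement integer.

For 47-bit two's complement:
Minimum: -2^46 = -70368744177664
Maximum: 2^46 - 1 = 70368744177663



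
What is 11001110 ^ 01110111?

XOR: 1 when bits differ
  11001110
^ 01110111
----------
  10111001
Decimal: 206 ^ 119 = 185



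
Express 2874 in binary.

Using repeated division by 2:
2874 ÷ 2 = 1437 remainder 0
1437 ÷ 2 = 718 remainder 1
718 ÷ 2 = 359 remainder 0
359 ÷ 2 = 179 remainder 1
179 ÷ 2 = 89 remainder 1
89 ÷ 2 = 44 remainder 1
44 ÷ 2 = 22 remainder 0
22 ÷ 2 = 11 remainder 0
11 ÷ 2 = 5 remainder 1
5 ÷ 2 = 2 remainder 1
2 ÷ 2 = 1 remainder 0
1 ÷ 2 = 0 remainder 1
Reading remainders bottom to top: 101100111010



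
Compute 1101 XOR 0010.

XOR: 1 when bits differ
  1101
^ 0010
------
  1111
Decimal: 13 ^ 2 = 15



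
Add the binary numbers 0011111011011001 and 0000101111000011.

Add column by column from the right: bit + bit + carry-in; write the sum mod 2, carry 1 when the sum is 2 or 3.
carry:  0111111110000110
        0011111011011001
+       0000101111000011
------------------------
       00100101010011100
(the carry out of the leftmost column, 0, becomes the leading bit)
Decimal check:
  0011111011011001 = 8192 + 4096 + 2048 + 1024 + 512 + 128 + 64 + 16 + 8 + 1 = 16089
  0000101111000011 = 2048 + 512 + 256 + 128 + 64 + 2 + 1 = 3011
  16089 + 3011 = 19100, and 00100101010011100 = 16384 + 2048 + 512 + 128 + 16 + 8 + 4 = 19100 ✓



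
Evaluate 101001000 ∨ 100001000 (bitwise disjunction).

OR: 1 when either bit is 1
  101001000
| 100001000
-----------
  101001000
Decimal: 328 | 264 = 328



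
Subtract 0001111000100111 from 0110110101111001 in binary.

Method 1 - Direct subtraction (column by column from the right: bit − bit − borrow-in; if negative, add 2 and borrow 1 from the next column):
borrow: 0011110000001100
        0110110101111001
-       0001111000100111
------------------------
        0100111101010010

Method 2 - Add two's complement:
Two's complement of 0001111000100111: invert → 1110000111011000, add 1 → 1110000111011001
  0110110101111001
+ 1110000111011001
------------------
 10100111101010010  (end carry out of the top bit = 1)
Discarding the end carry: 0100111101010010
Decimal check:
  0110110101111001 = 16384 + 8192 + 2048 + 1024 + 256 + 64 + 32 + 16 + 8 + 1 = 28025
  0001111000100111 = 4096 + 2048 + 1024 + 512 + 32 + 4 + 2 + 1 = 7719
  28025 - 7719 = 20306, and 0100111101010010 = 16384 + 2048 + 1024 + 512 + 256 + 64 + 16 + 2 = 20306 ✓



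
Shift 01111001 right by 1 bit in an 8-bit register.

Original: 01111001 (decimal 121)
Shift right by 1 position
Drop the 1 low bit; fill with zero on the left
Result: 00111100 (decimal 60)
Equivalent: 121 >> 1 = 121 ÷ 2^1 = 60



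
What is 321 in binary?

Using repeated division by 2:
321 ÷ 2 = 160 remainder 1
160 ÷ 2 = 80 remainder 0
80 ÷ 2 = 40 remainder 0
40 ÷ 2 = 20 remainder 0
20 ÷ 2 = 10 remainder 0
10 ÷ 2 = 5 remainder 0
5 ÷ 2 = 2 remainder 1
2 ÷ 2 = 1 remainder 0
1 ÷ 2 = 0 remainder 1
Reading remainders bottom to top: 101000001



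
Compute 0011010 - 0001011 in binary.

Method 1 - Direct subtraction (column by column from the right: bit − bit − borrow-in; if negative, add 2 and borrow 1 from the next column):
borrow: 0011110
        0011010
-       0001011
---------------
        0001111

Method 2 - Add two's complement:
Two's complement of 0001011: invert → 1110100, add 1 → 1110101
  0011010
+ 1110101
---------
 10001111  (end carry out of the top bit = 1)
Discarding the end carry: 0001111
Decimal check:
  0011010 = 16 + 8 + 2 = 26
  0001011 = 8 + 2 + 1 = 11
  26 - 11 = 15, and 0001111 = 8 + 4 + 2 + 1 = 15 ✓



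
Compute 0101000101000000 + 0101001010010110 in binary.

Add column by column from the right: bit + bit + carry-in; write the sum mod 2, carry 1 when the sum is 2 or 3.
carry:  1010000000000000
        0101000101000000
+       0101001010010110
------------------------
       01010001111010110
(the carry out of the leftmost column, 0, becomes the leading bit)
Decimal check:
  0101000101000000 = 16384 + 4096 + 256 + 64 = 20800
  0101001010010110 = 16384 + 4096 + 512 + 128 + 16 + 4 + 2 = 21142
  20800 + 21142 = 41942, and 01010001111010110 = 32768 + 8192 + 512 + 256 + 128 + 64 + 16 + 4 + 2 = 41942 ✓



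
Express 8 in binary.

Using repeated division by 2:
8 ÷ 2 = 4 remainder 0
4 ÷ 2 = 2 remainder 0
2 ÷ 2 = 1 remainder 0
1 ÷ 2 = 0 remainder 1
Reading remainders bottom to top: 1000



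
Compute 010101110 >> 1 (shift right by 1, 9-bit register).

Original: 010101110 (decimal 174)
Shift right by 1 position
Drop the 1 low bit; fill with zero on the left
Result: 001010111 (decimal 87)
Equivalent: 174 >> 1 = 174 ÷ 2^1 = 87



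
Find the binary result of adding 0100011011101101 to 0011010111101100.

Add column by column from the right: bit + bit + carry-in; write the sum mod 2, carry 1 when the sum is 2 or 3.
carry:  0000111111011000
        0100011011101101
+       0011010111101100
------------------------
       00111110011011001
(the carry out of the leftmost column, 0, becomes the leading bit)
Decimal check:
  0100011011101101 = 16384 + 1024 + 512 + 128 + 64 + 32 + 8 + 4 + 1 = 18157
  0011010111101100 = 8192 + 4096 + 1024 + 256 + 128 + 64 + 32 + 8 + 4 = 13804
  18157 + 13804 = 31961, and 00111110011011001 = 16384 + 8192 + 4096 + 2048 + 1024 + 128 + 64 + 16 + 8 + 1 = 31961 ✓



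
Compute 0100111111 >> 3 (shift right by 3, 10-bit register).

Original: 0100111111 (decimal 319)
Shift right by 3 positions
Drop the 3 low bits; fill with zeros on the left
Result: 0000100111 (decimal 39)
Equivalent: 319 >> 3 = 319 ÷ 2^3 = 39



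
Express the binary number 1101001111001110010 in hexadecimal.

Group into 4-bit nibbles from right:
  0110 = 6
  1001 = 9
  1110 = E
  0111 = 7
  0010 = 2
Result: 69E72



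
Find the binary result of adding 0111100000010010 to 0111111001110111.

Add column by column from the right: bit + bit + carry-in; write the sum mod 2, carry 1 when the sum is 2 or 3.
carry:  1111000011101100
        0111100000010010
+       0111111001110111
------------------------
       01111011010001001
(the carry out of the leftmost column, 0, becomes the leading bit)
Decimal check:
  0111100000010010 = 16384 + 8192 + 4096 + 2048 + 16 + 2 = 30738
  0111111001110111 = 16384 + 8192 + 4096 + 2048 + 1024 + 512 + 64 + 32 + 16 + 4 + 2 + 1 = 32375
  30738 + 32375 = 63113, and 01111011010001001 = 32768 + 16384 + 8192 + 4096 + 1024 + 512 + 128 + 8 + 1 = 63113 ✓



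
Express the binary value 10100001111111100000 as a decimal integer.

Sum of powers of 2 for each 1-bit:
2^5 + 2^6 + 2^7 + 2^8 + 2^9 + 2^10 + 2^11 + 2^12 + 2^17 + 2^19
= 32 + 64 + 128 + 256 + 512 + 1024 + 2048 + 4096 + 131072 + 524288
= 663520



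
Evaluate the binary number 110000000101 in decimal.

Sum of powers of 2 for each 1-bit:
2^0 + 2^2 + 2^10 + 2^11
= 1 + 4 + 1024 + 2048
= 3077



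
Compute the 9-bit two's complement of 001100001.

Original: 001100001
Step 1 - Invert all bits: 110011110
Step 2 - Add 1: 110011111
Verification: 001100001 + 110011111 = 1000000000; discarding the end carry (carry out of the top bit) leaves the 9-bit value 000000000, as required for x + (-x)



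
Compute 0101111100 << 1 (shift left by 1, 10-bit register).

Original: 0101111100 (decimal 380)
Shift left by 1 position
Append 1 zero on the right
Result: 1011111000 (decimal 760)
Equivalent: 380 << 1 = 380 × 2^1 = 760



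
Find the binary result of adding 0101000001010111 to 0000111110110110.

Add column by column from the right: bit + bit + carry-in; write the sum mod 2, carry 1 when the sum is 2 or 3.
carry:  0011111111101100
        0101000001010111
+       0000111110110110
------------------------
       00110000000001101
(the carry out of the leftmost column, 0, becomes the leading bit)
Decimal check:
  0101000001010111 = 16384 + 4096 + 64 + 16 + 4 + 2 + 1 = 20567
  0000111110110110 = 2048 + 1024 + 512 + 256 + 128 + 32 + 16 + 4 + 2 = 4022
  20567 + 4022 = 24589, and 00110000000001101 = 16384 + 8192 + 8 + 4 + 1 = 24589 ✓



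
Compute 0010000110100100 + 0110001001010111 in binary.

Add column by column from the right: bit + bit + carry-in; write the sum mod 2, carry 1 when the sum is 2 or 3.
carry:  1100000000001000
        0010000110100100
+       0110001001010111
------------------------
       01000001111111011
(the carry out of the leftmost column, 0, becomes the leading bit)
Decimal check:
  0010000110100100 = 8192 + 256 + 128 + 32 + 4 = 8612
  0110001001010111 = 16384 + 8192 + 512 + 64 + 16 + 4 + 2 + 1 = 25175
  8612 + 25175 = 33787, and 01000001111111011 = 32768 + 512 + 256 + 128 + 64 + 32 + 16 + 8 + 2 + 1 = 33787 ✓



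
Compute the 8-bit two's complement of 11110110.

Original (sign bit 1, negative): 11110110
Step 1 - Invert all bits: 00001001
Step 2 - Add 1: 00001010
Verification: 11110110 + 00001010 = 100000000; discarding the end carry (carry out of the top bit) leaves the 8-bit value 00000000, as required for x + (-x)



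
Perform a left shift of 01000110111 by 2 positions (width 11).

Original: 01000110111 (decimal 567)
Shift left by 2 positions
Append 2 zeros on the right and drop the 2 high bits that overflow the 11-bit width
Result: 00011011100 (decimal 220)
Equivalent: 567 << 2 = 567 × 2^2 = 2268, truncated to 11 bits = 220



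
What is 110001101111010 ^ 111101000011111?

XOR: 1 when bits differ
  110001101111010
^ 111101000011111
-----------------
  001100101100101
Decimal: 25466 ^ 31263 = 6501



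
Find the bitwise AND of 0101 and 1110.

AND: 1 only when both bits are 1
  0101
& 1110
------
  0100
Decimal: 5 & 14 = 4



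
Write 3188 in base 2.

Using repeated division by 2:
3188 ÷ 2 = 1594 remainder 0
1594 ÷ 2 = 797 remainder 0
797 ÷ 2 = 398 remainder 1
398 ÷ 2 = 199 remainder 0
199 ÷ 2 = 99 remainder 1
99 ÷ 2 = 49 remainder 1
49 ÷ 2 = 24 remainder 1
24 ÷ 2 = 12 remainder 0
12 ÷ 2 = 6 remainder 0
6 ÷ 2 = 3 remainder 0
3 ÷ 2 = 1 remainder 1
1 ÷ 2 = 0 remainder 1
Reading remainders bottom to top: 110001110100



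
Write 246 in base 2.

Using repeated division by 2:
246 ÷ 2 = 123 remainder 0
123 ÷ 2 = 61 remainder 1
61 ÷ 2 = 30 remainder 1
30 ÷ 2 = 15 remainder 0
15 ÷ 2 = 7 remainder 1
7 ÷ 2 = 3 remainder 1
3 ÷ 2 = 1 remainder 1
1 ÷ 2 = 0 remainder 1
Reading remainders bottom to top: 11110110



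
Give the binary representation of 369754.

Using repeated division by 2:
369754 ÷ 2 = 184877 remainder 0
184877 ÷ 2 = 92438 remainder 1
92438 ÷ 2 = 46219 remainder 0
46219 ÷ 2 = 23109 remainder 1
23109 ÷ 2 = 11554 remainder 1
11554 ÷ 2 = 5777 remainder 0
5777 ÷ 2 = 2888 remainder 1
2888 ÷ 2 = 1444 remainder 0
1444 ÷ 2 = 722 remainder 0
722 ÷ 2 = 361 remainder 0
361 ÷ 2 = 180 remainder 1
180 ÷ 2 = 90 remainder 0
90 ÷ 2 = 45 remainder 0
45 ÷ 2 = 22 remainder 1
22 ÷ 2 = 11 remainder 0
11 ÷ 2 = 5 remainder 1
5 ÷ 2 = 2 remainder 1
2 ÷ 2 = 1 remainder 0
1 ÷ 2 = 0 remainder 1
Reading remainders bottom to top: 1011010010001011010



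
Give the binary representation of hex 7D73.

Convert each hex digit to 4 bits:
  7 = 0111
  D = 1101
  7 = 0111
  3 = 0011
Concatenate: 0111110101110011



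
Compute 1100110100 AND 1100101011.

AND: 1 only when both bits are 1
  1100110100
& 1100101011
------------
  1100100000
Decimal: 820 & 811 = 800



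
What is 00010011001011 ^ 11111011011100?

XOR: 1 when bits differ
  00010011001011
^ 11111011011100
----------------
  11101000010111
Decimal: 1227 ^ 16092 = 14871



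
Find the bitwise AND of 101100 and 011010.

AND: 1 only when both bits are 1
  101100
& 011010
--------
  001000
Decimal: 44 & 26 = 8



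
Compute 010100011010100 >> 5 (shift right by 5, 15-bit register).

Original: 010100011010100 (decimal 10452)
Shift right by 5 positions
Drop the 5 low bits; fill with zeros on the left
Result: 000000101000110 (decimal 326)
Equivalent: 10452 >> 5 = 10452 ÷ 2^5 = 326



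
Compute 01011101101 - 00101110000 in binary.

Method 1 - Direct subtraction (column by column from the right: bit − bit − borrow-in; if negative, add 2 and borrow 1 from the next column):
borrow: 01011100000
        01011101101
-       00101110000
-------------------
        00101111101

Method 2 - Add two's complement:
Two's complement of 00101110000: invert → 11010001111, add 1 → 11010010000
  01011101101
+ 11010010000
-------------
 100101111101  (end carry out of the top bit = 1)
Discarding the end carry: 00101111101
Decimal check:
  01011101101 = 512 + 128 + 64 + 32 + 8 + 4 + 1 = 749
  00101110000 = 256 + 64 + 32 + 16 = 368
  749 - 368 = 381, and 00101111101 = 256 + 64 + 32 + 16 + 8 + 4 + 1 = 381 ✓



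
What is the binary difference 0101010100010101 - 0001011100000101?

Method 1 - Direct subtraction (column by column from the right: bit − bit − borrow-in; if negative, add 2 and borrow 1 from the next column):
borrow: 0111110000000000
        0101010100010101
-       0001011100000101
------------------------
        0011111000010000

Method 2 - Add two's complement:
Two's complement of 0001011100000101: invert → 1110100011111010, add 1 → 1110100011111011
  0101010100010101
+ 1110100011111011
------------------
 10011111000010000  (end carry out of the top bit = 1)
Discarding the end carry: 0011111000010000
Decimal check:
  0101010100010101 = 16384 + 4096 + 1024 + 256 + 16 + 4 + 1 = 21781
  0001011100000101 = 4096 + 1024 + 512 + 256 + 4 + 1 = 5893
  21781 - 5893 = 15888, and 0011111000010000 = 8192 + 4096 + 2048 + 1024 + 512 + 16 = 15888 ✓



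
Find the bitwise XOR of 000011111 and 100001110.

XOR: 1 when bits differ
  000011111
^ 100001110
-----------
  100010001
Decimal: 31 ^ 270 = 273



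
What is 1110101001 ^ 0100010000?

XOR: 1 when bits differ
  1110101001
^ 0100010000
------------
  1010111001
Decimal: 937 ^ 272 = 697

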